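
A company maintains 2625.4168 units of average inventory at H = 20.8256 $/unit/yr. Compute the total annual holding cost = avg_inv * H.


Cost = 2625.4168 * 20.8256 = 54675.8801

54675.8801 $/yr


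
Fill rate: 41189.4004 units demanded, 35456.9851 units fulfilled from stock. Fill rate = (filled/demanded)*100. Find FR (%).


FR = 35456.9851 / 41189.4004 * 100 = 86.0828

86.0828%


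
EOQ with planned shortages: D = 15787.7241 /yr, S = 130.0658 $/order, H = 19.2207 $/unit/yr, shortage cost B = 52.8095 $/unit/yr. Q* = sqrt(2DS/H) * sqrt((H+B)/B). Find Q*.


sqrt(2DS/H) = 462.2445
sqrt((H+B)/B) = 1.1679
Q* = 462.2445 * 1.1679 = 539.8499

539.8499 units


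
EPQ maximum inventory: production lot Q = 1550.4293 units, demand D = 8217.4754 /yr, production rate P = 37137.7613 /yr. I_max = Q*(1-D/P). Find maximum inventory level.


D/P = 0.2213
1 - D/P = 0.7787
I_max = 1550.4293 * 0.7787 = 1207.3657

1207.3657 units


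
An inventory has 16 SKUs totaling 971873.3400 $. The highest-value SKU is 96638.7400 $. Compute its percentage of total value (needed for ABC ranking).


Top item = 96638.7400
Total = 971873.3400
Percentage = 96638.7400 / 971873.3400 * 100 = 9.9436

9.9436%


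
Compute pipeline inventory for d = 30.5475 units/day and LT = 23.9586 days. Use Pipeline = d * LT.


Pipeline = 30.5475 * 23.9586 = 731.8753

731.8753 units


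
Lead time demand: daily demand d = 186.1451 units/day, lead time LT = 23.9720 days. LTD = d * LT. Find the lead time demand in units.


LTD = 186.1451 * 23.9720 = 4462.2703

4462.2703 units


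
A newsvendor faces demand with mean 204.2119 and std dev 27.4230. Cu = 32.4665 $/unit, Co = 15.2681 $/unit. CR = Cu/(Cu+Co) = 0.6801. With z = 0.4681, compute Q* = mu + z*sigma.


CR = Cu/(Cu+Co) = 32.4665/(32.4665+15.2681) = 0.6801
z = 0.4681
Q* = 204.2119 + 0.4681 * 27.4230 = 217.0486

217.0486 units


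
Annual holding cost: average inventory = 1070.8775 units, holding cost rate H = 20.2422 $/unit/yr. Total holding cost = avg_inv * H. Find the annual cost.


Cost = 1070.8775 * 20.2422 = 21676.9165

21676.9165 $/yr


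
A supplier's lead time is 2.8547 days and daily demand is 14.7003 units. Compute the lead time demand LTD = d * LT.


LTD = 14.7003 * 2.8547 = 41.9649

41.9649 units


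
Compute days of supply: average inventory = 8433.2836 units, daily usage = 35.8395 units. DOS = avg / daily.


DOS = 8433.2836 / 35.8395 = 235.3070

235.3070 days


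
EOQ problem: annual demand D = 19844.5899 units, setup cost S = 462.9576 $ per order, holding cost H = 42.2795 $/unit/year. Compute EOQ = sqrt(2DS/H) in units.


2*D*S = 2 * 19844.5899 * 462.9576 = 18374407.4262
2*D*S/H = 434593.7730
EOQ = sqrt(434593.7730) = 659.2373

659.2373 units


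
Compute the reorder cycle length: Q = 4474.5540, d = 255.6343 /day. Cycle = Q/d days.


Cycle = 4474.5540 / 255.6343 = 17.5037

17.5037 days


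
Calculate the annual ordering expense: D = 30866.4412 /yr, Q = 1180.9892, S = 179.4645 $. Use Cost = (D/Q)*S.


Number of orders = D/Q = 26.1361
Cost = 26.1361 * 179.4645 = 4690.5005

4690.5005 $/yr


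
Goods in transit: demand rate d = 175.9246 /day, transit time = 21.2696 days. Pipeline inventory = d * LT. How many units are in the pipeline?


Pipeline = 175.9246 * 21.2696 = 3741.8459

3741.8459 units


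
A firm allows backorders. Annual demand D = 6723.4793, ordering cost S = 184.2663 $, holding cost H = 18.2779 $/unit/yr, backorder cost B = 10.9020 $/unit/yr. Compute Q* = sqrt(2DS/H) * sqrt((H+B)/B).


sqrt(2DS/H) = 368.1899
sqrt((H+B)/B) = 1.6360
Q* = 368.1899 * 1.6360 = 602.3663

602.3663 units


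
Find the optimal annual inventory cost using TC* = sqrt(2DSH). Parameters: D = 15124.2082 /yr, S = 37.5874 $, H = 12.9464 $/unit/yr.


2*D*S*H = 14719530.2258
TC* = sqrt(14719530.2258) = 3836.6040

3836.6040 $/yr


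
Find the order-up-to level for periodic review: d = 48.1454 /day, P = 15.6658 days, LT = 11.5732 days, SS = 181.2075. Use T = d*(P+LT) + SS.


P + LT = 27.2390
d*(P+LT) = 48.1454 * 27.2390 = 1311.4326
T = 1311.4326 + 181.2075 = 1492.6401

1492.6401 units


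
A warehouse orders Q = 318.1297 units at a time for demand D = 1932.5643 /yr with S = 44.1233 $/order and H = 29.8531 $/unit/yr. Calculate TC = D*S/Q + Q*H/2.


Ordering cost = D*S/Q = 268.0388
Holding cost = Q*H/2 = 4748.5789
TC = 268.0388 + 4748.5789 = 5016.6177

5016.6177 $/yr


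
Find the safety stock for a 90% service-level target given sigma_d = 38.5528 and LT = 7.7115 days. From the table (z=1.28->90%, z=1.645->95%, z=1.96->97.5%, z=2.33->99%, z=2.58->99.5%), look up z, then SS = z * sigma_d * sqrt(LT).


From the table, SL = 90% corresponds to z = 1.28
sqrt(LT) = sqrt(7.7115) = 2.7770
SS = 1.28 * 38.5528 * 2.7770 = 137.0362

137.0362 units


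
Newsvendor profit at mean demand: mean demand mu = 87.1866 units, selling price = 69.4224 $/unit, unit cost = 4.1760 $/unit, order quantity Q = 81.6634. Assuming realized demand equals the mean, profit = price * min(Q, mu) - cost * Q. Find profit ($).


Sales at mu = min(81.6634, 87.1866) = 81.6634
Revenue = 69.4224 * 81.6634 = 5669.2692
Total cost = 4.1760 * 81.6634 = 341.0264
Profit = 5669.2692 - 341.0264 = 5328.2429

5328.2429 $


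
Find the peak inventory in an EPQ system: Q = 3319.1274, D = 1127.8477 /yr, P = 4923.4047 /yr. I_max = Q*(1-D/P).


D/P = 0.2291
1 - D/P = 0.7709
I_max = 3319.1274 * 0.7709 = 2558.7856

2558.7856 units


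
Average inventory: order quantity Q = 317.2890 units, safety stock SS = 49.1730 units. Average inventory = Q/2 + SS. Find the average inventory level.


Q/2 = 158.6445
Avg = 158.6445 + 49.1730 = 207.8175

207.8175 units


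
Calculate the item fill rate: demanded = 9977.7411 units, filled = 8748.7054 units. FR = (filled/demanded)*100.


FR = 8748.7054 / 9977.7411 * 100 = 87.6822

87.6822%


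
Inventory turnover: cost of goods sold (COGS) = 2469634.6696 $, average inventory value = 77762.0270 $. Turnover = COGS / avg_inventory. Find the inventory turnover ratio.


Turnover = 2469634.6696 / 77762.0270 = 31.7589

31.7589


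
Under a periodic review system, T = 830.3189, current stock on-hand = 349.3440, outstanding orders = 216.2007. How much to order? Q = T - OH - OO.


Inventory position = OH + OO = 349.3440 + 216.2007 = 565.5447
Q = 830.3189 - 565.5447 = 264.7742

264.7742 units


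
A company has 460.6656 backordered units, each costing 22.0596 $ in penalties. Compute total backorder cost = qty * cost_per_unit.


Total = 460.6656 * 22.0596 = 10162.0989

10162.0989 $


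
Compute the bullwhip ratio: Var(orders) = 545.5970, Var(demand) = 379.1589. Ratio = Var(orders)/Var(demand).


BW = 545.5970 / 379.1589 = 1.4390

1.4390


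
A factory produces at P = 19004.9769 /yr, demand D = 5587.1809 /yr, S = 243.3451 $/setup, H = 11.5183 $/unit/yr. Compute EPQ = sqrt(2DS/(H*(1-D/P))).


1 - D/P = 1 - 0.2940 = 0.7060
H*(1-D/P) = 8.1321
2DS = 2719226.1897
EPQ = sqrt(334382.1686) = 578.2579

578.2579 units


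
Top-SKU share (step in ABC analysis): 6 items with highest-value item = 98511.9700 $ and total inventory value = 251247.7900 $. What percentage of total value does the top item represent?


Top item = 98511.9700
Total = 251247.7900
Percentage = 98511.9700 / 251247.7900 * 100 = 39.2091

39.2091%


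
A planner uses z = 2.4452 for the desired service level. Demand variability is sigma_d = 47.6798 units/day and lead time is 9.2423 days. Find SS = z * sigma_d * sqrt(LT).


sqrt(LT) = sqrt(9.2423) = 3.0401
SS = 2.4452 * 47.6798 * 3.0401 = 354.4368

354.4368 units


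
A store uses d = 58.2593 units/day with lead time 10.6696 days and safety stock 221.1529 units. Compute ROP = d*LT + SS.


d*LT = 58.2593 * 10.6696 = 621.6034
ROP = 621.6034 + 221.1529 = 842.7563

842.7563 units


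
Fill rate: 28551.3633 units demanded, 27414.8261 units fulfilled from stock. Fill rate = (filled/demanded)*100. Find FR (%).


FR = 27414.8261 / 28551.3633 * 100 = 96.0193

96.0193%


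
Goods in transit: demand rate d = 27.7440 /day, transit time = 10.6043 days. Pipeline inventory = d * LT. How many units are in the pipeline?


Pipeline = 27.7440 * 10.6043 = 294.2057

294.2057 units


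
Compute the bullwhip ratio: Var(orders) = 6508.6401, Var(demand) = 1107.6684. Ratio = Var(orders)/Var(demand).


BW = 6508.6401 / 1107.6684 = 5.8760

5.8760


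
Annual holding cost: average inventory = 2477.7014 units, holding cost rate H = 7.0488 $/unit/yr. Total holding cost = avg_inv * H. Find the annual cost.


Cost = 2477.7014 * 7.0488 = 17464.8216

17464.8216 $/yr


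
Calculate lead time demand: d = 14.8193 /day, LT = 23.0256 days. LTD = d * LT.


LTD = 14.8193 * 23.0256 = 341.2233

341.2233 units


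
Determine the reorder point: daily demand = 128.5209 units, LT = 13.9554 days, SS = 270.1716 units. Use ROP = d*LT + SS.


d*LT = 128.5209 * 13.9554 = 1793.5606
ROP = 1793.5606 + 270.1716 = 2063.7322

2063.7322 units


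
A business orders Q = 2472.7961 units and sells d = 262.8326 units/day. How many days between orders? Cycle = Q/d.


Cycle = 2472.7961 / 262.8326 = 9.4083

9.4083 days


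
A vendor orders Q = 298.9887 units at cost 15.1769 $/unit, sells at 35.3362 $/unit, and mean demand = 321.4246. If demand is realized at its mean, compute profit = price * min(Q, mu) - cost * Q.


Sales at mu = min(298.9887, 321.4246) = 298.9887
Revenue = 35.3362 * 298.9887 = 10565.1245
Total cost = 15.1769 * 298.9887 = 4537.7216
Profit = 10565.1245 - 4537.7216 = 6027.4029

6027.4029 $


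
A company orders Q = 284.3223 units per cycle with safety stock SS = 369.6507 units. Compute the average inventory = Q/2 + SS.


Q/2 = 142.1611
Avg = 142.1611 + 369.6507 = 511.8118

511.8118 units


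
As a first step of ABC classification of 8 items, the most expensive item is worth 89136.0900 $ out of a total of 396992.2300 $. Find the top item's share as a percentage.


Top item = 89136.0900
Total = 396992.2300
Percentage = 89136.0900 / 396992.2300 * 100 = 22.4529

22.4529%


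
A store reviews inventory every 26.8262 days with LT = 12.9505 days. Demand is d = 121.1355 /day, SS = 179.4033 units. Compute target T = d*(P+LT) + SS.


P + LT = 39.7767
d*(P+LT) = 121.1355 * 39.7767 = 4818.3704
T = 4818.3704 + 179.4033 = 4997.7737

4997.7737 units


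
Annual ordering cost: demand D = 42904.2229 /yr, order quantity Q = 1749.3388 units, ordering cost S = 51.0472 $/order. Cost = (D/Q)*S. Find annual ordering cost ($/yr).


Number of orders = D/Q = 24.5260
Cost = 24.5260 * 51.0472 = 1251.9819

1251.9819 $/yr


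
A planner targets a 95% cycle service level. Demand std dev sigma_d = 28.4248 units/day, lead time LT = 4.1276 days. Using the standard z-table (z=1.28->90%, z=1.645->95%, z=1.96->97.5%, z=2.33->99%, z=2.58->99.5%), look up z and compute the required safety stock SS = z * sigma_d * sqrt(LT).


From the table, SL = 95% corresponds to z = 1.645
sqrt(LT) = sqrt(4.1276) = 2.0316
SS = 1.645 * 28.4248 * 2.0316 = 94.9975

94.9975 units


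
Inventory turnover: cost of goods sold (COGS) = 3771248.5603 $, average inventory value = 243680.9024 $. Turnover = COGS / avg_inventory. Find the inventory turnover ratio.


Turnover = 3771248.5603 / 243680.9024 = 15.4762

15.4762


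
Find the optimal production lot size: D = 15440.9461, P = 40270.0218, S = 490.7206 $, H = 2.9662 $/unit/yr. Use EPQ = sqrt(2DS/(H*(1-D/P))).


1 - D/P = 1 - 0.3834 = 0.6166
H*(1-D/P) = 1.8289
2DS = 15154380.6695
EPQ = sqrt(8286269.8777) = 2878.5882

2878.5882 units


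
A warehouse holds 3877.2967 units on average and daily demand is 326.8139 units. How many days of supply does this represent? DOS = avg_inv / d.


DOS = 3877.2967 / 326.8139 = 11.8639

11.8639 days


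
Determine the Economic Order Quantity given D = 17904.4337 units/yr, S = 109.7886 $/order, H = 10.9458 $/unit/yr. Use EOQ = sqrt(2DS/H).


2*D*S = 2 * 17904.4337 * 109.7886 = 3931405.4194
2*D*S/H = 359170.2223
EOQ = sqrt(359170.2223) = 599.3081

599.3081 units


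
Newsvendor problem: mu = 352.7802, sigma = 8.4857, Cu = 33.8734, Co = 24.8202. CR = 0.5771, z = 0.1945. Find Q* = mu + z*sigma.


CR = Cu/(Cu+Co) = 33.8734/(33.8734+24.8202) = 0.5771
z = 0.1945
Q* = 352.7802 + 0.1945 * 8.4857 = 354.4307

354.4307 units


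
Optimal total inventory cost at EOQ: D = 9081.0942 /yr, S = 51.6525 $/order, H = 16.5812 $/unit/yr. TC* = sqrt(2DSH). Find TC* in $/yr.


2*D*S*H = 15555195.7413
TC* = sqrt(15555195.7413) = 3944.0076

3944.0076 $/yr


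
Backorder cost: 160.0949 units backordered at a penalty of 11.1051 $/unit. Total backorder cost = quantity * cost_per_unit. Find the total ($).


Total = 160.0949 * 11.1051 = 1777.8699

1777.8699 $


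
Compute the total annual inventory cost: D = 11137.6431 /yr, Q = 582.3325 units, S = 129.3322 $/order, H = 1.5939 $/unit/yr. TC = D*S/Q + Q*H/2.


Ordering cost = D*S/Q = 2473.5969
Holding cost = Q*H/2 = 464.0899
TC = 2473.5969 + 464.0899 = 2937.6868

2937.6868 $/yr


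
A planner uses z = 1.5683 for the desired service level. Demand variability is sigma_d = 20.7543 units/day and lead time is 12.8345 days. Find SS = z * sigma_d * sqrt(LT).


sqrt(LT) = sqrt(12.8345) = 3.5825
SS = 1.5683 * 20.7543 * 3.5825 = 116.6076

116.6076 units


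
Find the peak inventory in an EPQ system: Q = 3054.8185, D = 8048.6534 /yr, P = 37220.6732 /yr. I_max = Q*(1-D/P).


D/P = 0.2162
1 - D/P = 0.7838
I_max = 3054.8185 * 0.7838 = 2394.2400

2394.2400 units


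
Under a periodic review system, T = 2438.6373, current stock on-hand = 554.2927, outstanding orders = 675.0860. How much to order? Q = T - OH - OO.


Inventory position = OH + OO = 554.2927 + 675.0860 = 1229.3787
Q = 2438.6373 - 1229.3787 = 1209.2586

1209.2586 units


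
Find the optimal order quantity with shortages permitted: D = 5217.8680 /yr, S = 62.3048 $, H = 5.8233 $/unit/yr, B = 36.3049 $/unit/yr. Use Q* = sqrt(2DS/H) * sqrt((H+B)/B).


sqrt(2DS/H) = 334.1471
sqrt((H+B)/B) = 1.0772
Q* = 334.1471 * 1.0772 = 359.9495

359.9495 units


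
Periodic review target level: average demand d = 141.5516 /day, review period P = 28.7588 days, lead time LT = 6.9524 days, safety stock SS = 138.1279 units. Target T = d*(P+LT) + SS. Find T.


P + LT = 35.7112
d*(P+LT) = 141.5516 * 35.7112 = 5054.9775
T = 5054.9775 + 138.1279 = 5193.1054

5193.1054 units


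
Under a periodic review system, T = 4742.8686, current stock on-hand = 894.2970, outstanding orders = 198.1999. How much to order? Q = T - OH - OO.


Inventory position = OH + OO = 894.2970 + 198.1999 = 1092.4969
Q = 4742.8686 - 1092.4969 = 3650.3717

3650.3717 units


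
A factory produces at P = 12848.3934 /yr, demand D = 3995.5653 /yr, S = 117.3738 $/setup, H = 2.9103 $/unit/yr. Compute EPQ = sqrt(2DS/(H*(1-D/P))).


1 - D/P = 1 - 0.3110 = 0.6890
H*(1-D/P) = 2.0053
2DS = 937949.3648
EPQ = sqrt(467744.2190) = 683.9183

683.9183 units


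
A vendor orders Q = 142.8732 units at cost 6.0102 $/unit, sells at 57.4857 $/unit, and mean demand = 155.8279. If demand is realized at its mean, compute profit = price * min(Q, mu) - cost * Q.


Sales at mu = min(142.8732, 155.8279) = 142.8732
Revenue = 57.4857 * 142.8732 = 8213.1659
Total cost = 6.0102 * 142.8732 = 858.6965
Profit = 8213.1659 - 858.6965 = 7354.4694

7354.4694 $


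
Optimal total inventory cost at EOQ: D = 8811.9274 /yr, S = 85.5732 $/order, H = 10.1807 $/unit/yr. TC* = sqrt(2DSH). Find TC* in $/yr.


2*D*S*H = 15353815.5438
TC* = sqrt(15353815.5438) = 3918.3945

3918.3945 $/yr


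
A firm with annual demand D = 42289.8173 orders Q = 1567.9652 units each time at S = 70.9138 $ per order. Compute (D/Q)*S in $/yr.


Number of orders = D/Q = 26.9711
Cost = 26.9711 * 70.9138 = 1912.6264

1912.6264 $/yr


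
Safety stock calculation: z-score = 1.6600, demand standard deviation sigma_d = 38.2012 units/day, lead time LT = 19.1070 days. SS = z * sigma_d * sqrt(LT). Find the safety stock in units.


sqrt(LT) = sqrt(19.1070) = 4.3712
SS = 1.6600 * 38.2012 * 4.3712 = 277.1924

277.1924 units


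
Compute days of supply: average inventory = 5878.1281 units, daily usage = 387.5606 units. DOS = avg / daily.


DOS = 5878.1281 / 387.5606 = 15.1670

15.1670 days


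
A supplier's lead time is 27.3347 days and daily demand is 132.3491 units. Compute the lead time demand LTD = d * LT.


LTD = 132.3491 * 27.3347 = 3617.7229

3617.7229 units


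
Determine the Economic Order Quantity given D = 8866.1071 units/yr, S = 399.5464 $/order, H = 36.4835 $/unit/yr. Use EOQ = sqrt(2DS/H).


2*D*S = 2 * 8866.1071 * 399.5464 = 7084842.3476
2*D*S/H = 194193.0557
EOQ = sqrt(194193.0557) = 440.6734

440.6734 units


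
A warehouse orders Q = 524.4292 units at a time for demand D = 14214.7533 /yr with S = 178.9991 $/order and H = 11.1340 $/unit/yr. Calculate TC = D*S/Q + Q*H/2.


Ordering cost = D*S/Q = 4851.8047
Holding cost = Q*H/2 = 2919.4974
TC = 4851.8047 + 2919.4974 = 7771.3020

7771.3020 $/yr


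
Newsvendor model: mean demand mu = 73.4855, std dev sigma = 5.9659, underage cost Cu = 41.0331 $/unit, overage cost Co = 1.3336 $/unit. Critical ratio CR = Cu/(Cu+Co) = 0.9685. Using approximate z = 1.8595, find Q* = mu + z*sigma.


CR = Cu/(Cu+Co) = 41.0331/(41.0331+1.3336) = 0.9685
z = 1.8595
Q* = 73.4855 + 1.8595 * 5.9659 = 84.5791

84.5791 units


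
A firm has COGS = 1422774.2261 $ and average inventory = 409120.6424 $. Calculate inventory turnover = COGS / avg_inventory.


Turnover = 1422774.2261 / 409120.6424 = 3.4776

3.4776


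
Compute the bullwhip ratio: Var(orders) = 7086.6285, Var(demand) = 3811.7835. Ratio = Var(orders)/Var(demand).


BW = 7086.6285 / 3811.7835 = 1.8591

1.8591


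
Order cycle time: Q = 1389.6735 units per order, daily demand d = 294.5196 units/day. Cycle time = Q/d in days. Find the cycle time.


Cycle = 1389.6735 / 294.5196 = 4.7184

4.7184 days


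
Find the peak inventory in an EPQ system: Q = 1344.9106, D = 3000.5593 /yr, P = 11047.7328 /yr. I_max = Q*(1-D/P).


D/P = 0.2716
1 - D/P = 0.7284
I_max = 1344.9106 * 0.7284 = 979.6335

979.6335 units


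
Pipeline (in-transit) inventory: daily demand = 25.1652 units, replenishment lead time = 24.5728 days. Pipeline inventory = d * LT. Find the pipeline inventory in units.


Pipeline = 25.1652 * 24.5728 = 618.3794

618.3794 units


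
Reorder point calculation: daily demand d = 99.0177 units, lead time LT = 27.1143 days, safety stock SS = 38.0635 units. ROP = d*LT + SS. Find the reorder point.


d*LT = 99.0177 * 27.1143 = 2684.7956
ROP = 2684.7956 + 38.0635 = 2722.8591

2722.8591 units


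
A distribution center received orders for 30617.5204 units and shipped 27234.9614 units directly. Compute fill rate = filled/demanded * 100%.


FR = 27234.9614 / 30617.5204 * 100 = 88.9522

88.9522%


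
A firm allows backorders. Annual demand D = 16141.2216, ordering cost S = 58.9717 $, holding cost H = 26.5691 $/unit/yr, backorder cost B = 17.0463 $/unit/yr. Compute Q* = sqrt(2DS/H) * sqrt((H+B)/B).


sqrt(2DS/H) = 267.6804
sqrt((H+B)/B) = 1.5996
Q* = 267.6804 * 1.5996 = 428.1752

428.1752 units


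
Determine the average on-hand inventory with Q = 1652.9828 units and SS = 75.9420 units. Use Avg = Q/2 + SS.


Q/2 = 826.4914
Avg = 826.4914 + 75.9420 = 902.4334

902.4334 units


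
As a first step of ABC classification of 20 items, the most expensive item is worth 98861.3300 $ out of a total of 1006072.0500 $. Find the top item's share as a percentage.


Top item = 98861.3300
Total = 1006072.0500
Percentage = 98861.3300 / 1006072.0500 * 100 = 9.8265

9.8265%


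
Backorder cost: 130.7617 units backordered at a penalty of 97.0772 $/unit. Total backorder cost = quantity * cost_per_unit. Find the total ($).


Total = 130.7617 * 97.0772 = 12693.9797

12693.9797 $


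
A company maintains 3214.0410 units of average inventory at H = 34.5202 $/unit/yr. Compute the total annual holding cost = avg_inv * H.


Cost = 3214.0410 * 34.5202 = 110949.3381

110949.3381 $/yr


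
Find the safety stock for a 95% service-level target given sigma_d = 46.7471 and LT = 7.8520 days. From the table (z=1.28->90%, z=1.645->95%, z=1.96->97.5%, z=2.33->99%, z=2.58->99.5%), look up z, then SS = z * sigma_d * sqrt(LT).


From the table, SL = 95% corresponds to z = 1.645
sqrt(LT) = sqrt(7.8520) = 2.8021
SS = 1.645 * 46.7471 * 2.8021 = 215.4819

215.4819 units


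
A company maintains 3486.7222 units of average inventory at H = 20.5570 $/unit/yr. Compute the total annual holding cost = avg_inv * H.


Cost = 3486.7222 * 20.5570 = 71676.5483

71676.5483 $/yr


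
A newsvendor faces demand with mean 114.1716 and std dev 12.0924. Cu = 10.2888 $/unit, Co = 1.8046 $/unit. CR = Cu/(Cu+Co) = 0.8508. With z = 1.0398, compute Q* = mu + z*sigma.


CR = Cu/(Cu+Co) = 10.2888/(10.2888+1.8046) = 0.8508
z = 1.0398
Q* = 114.1716 + 1.0398 * 12.0924 = 126.7453

126.7453 units


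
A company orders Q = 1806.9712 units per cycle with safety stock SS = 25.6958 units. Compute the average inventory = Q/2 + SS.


Q/2 = 903.4856
Avg = 903.4856 + 25.6958 = 929.1814

929.1814 units


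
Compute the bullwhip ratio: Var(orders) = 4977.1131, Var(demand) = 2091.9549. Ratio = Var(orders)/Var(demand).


BW = 4977.1131 / 2091.9549 = 2.3792

2.3792


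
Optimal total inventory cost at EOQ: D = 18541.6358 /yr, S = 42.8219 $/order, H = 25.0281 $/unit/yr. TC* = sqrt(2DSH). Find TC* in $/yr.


2*D*S*H = 39744025.8330
TC* = sqrt(39744025.8330) = 6304.2863

6304.2863 $/yr


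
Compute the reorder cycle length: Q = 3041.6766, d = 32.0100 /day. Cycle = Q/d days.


Cycle = 3041.6766 / 32.0100 = 95.0227

95.0227 days


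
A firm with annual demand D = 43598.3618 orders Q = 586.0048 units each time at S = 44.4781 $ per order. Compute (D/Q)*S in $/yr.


Number of orders = D/Q = 74.3993
Cost = 74.3993 * 44.4781 = 3309.1406

3309.1406 $/yr


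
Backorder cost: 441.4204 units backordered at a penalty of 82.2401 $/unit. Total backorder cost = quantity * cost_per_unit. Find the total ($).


Total = 441.4204 * 82.2401 = 36302.4578

36302.4578 $


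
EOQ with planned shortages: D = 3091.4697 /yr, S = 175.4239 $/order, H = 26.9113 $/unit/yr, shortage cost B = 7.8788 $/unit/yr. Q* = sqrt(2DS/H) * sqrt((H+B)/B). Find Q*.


sqrt(2DS/H) = 200.7588
sqrt((H+B)/B) = 2.1013
Q* = 200.7588 * 2.1013 = 421.8639

421.8639 units


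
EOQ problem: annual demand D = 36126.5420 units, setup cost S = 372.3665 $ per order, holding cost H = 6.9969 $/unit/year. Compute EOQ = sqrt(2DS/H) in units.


2*D*S = 2 * 36126.5420 * 372.3665 = 26904628.0033
2*D*S/H = 3845221.1698
EOQ = sqrt(3845221.1698) = 1960.9236

1960.9236 units


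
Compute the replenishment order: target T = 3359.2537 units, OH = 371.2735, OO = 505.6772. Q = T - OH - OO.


Inventory position = OH + OO = 371.2735 + 505.6772 = 876.9507
Q = 3359.2537 - 876.9507 = 2482.3030

2482.3030 units


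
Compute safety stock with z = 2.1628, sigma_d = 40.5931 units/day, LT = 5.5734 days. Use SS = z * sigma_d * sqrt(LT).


sqrt(LT) = sqrt(5.5734) = 2.3608
SS = 2.1628 * 40.5931 * 2.3608 = 207.2663

207.2663 units


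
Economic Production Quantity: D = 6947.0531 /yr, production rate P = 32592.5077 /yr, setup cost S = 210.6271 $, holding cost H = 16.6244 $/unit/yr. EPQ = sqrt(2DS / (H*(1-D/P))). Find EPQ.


1 - D/P = 1 - 0.2131 = 0.7869
H*(1-D/P) = 13.0809
2DS = 2926475.2960
EPQ = sqrt(223720.7452) = 472.9913

472.9913 units


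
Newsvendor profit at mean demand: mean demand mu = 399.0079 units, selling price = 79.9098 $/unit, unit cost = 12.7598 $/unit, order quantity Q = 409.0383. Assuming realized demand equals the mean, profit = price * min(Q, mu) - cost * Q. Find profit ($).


Sales at mu = min(409.0383, 399.0079) = 399.0079
Revenue = 79.9098 * 399.0079 = 31884.6415
Total cost = 12.7598 * 409.0383 = 5219.2469
Profit = 31884.6415 - 5219.2469 = 26665.3946

26665.3946 $


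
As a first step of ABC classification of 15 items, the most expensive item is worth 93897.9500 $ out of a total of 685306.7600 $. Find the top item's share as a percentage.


Top item = 93897.9500
Total = 685306.7600
Percentage = 93897.9500 / 685306.7600 * 100 = 13.7016

13.7016%


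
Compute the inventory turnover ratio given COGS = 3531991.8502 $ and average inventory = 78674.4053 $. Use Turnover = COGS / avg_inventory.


Turnover = 3531991.8502 / 78674.4053 = 44.8938

44.8938


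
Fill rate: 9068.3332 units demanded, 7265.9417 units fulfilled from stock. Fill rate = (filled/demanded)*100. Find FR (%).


FR = 7265.9417 / 9068.3332 * 100 = 80.1243

80.1243%


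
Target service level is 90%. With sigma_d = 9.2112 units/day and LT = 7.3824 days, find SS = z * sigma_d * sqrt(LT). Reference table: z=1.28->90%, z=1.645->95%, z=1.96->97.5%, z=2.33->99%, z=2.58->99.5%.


From the table, SL = 90% corresponds to z = 1.28
sqrt(LT) = sqrt(7.3824) = 2.7171
SS = 1.28 * 9.2112 * 2.7171 = 32.0350

32.0350 units


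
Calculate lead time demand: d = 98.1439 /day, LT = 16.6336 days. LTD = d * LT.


LTD = 98.1439 * 16.6336 = 1632.4864

1632.4864 units


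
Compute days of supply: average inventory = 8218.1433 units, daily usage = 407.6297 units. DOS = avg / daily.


DOS = 8218.1433 / 407.6297 = 20.1608

20.1608 days


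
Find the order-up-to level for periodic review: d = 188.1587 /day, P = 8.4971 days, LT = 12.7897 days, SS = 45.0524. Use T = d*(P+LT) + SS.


P + LT = 21.2868
d*(P+LT) = 188.1587 * 21.2868 = 4005.2966
T = 4005.2966 + 45.0524 = 4050.3490

4050.3490 units


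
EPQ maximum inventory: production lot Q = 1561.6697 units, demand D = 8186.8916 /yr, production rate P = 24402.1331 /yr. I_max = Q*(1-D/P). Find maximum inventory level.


D/P = 0.3355
1 - D/P = 0.6645
I_max = 1561.6697 * 0.6645 = 1037.7311

1037.7311 units


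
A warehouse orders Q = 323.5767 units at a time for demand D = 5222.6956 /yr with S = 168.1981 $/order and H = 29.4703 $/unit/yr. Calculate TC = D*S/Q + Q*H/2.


Ordering cost = D*S/Q = 2714.8045
Holding cost = Q*H/2 = 4767.9512
TC = 2714.8045 + 4767.9512 = 7482.7557

7482.7557 $/yr


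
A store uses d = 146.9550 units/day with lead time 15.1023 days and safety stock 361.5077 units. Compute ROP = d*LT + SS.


d*LT = 146.9550 * 15.1023 = 2219.3585
ROP = 2219.3585 + 361.5077 = 2580.8662

2580.8662 units


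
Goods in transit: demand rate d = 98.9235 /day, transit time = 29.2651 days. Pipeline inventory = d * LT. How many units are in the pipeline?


Pipeline = 98.9235 * 29.2651 = 2895.0061

2895.0061 units


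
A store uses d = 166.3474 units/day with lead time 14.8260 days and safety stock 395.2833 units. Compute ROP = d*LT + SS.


d*LT = 166.3474 * 14.8260 = 2466.2666
ROP = 2466.2666 + 395.2833 = 2861.5499

2861.5499 units


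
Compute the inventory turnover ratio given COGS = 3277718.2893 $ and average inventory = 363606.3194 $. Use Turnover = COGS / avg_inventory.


Turnover = 3277718.2893 / 363606.3194 = 9.0145

9.0145


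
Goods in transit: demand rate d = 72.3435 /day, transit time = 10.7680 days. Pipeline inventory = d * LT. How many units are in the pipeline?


Pipeline = 72.3435 * 10.7680 = 778.9948

778.9948 units


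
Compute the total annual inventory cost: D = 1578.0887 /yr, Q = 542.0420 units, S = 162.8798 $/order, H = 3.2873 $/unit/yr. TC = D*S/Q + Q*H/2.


Ordering cost = D*S/Q = 474.2045
Holding cost = Q*H/2 = 890.9273
TC = 474.2045 + 890.9273 = 1365.1319

1365.1319 $/yr


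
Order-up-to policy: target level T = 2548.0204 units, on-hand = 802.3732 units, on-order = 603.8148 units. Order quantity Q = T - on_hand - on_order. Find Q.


Inventory position = OH + OO = 802.3732 + 603.8148 = 1406.1880
Q = 2548.0204 - 1406.1880 = 1141.8324

1141.8324 units


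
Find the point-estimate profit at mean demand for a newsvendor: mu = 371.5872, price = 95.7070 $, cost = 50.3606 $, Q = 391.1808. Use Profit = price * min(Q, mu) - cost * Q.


Sales at mu = min(391.1808, 371.5872) = 371.5872
Revenue = 95.7070 * 371.5872 = 35563.4962
Total cost = 50.3606 * 391.1808 = 19700.0998
Profit = 35563.4962 - 19700.0998 = 15863.3964

15863.3964 $


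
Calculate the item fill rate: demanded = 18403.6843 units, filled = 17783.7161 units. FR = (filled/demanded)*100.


FR = 17783.7161 / 18403.6843 * 100 = 96.6313

96.6313%


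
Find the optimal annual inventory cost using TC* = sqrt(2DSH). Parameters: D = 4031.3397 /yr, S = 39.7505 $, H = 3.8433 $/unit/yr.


2*D*S*H = 1231760.4992
TC* = sqrt(1231760.4992) = 1109.8471

1109.8471 $/yr


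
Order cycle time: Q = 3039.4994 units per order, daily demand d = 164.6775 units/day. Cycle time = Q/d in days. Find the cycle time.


Cycle = 3039.4994 / 164.6775 = 18.4573

18.4573 days


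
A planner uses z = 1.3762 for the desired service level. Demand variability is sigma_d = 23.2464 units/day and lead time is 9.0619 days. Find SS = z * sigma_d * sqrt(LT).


sqrt(LT) = sqrt(9.0619) = 3.0103
SS = 1.3762 * 23.2464 * 3.0103 = 96.3046

96.3046 units


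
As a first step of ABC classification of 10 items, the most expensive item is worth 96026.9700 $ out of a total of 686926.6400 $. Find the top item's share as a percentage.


Top item = 96026.9700
Total = 686926.6400
Percentage = 96026.9700 / 686926.6400 * 100 = 13.9792

13.9792%


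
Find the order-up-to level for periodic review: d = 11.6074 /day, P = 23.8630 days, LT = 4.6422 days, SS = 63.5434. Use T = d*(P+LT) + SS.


P + LT = 28.5052
d*(P+LT) = 11.6074 * 28.5052 = 330.8713
T = 330.8713 + 63.5434 = 394.4147

394.4147 units


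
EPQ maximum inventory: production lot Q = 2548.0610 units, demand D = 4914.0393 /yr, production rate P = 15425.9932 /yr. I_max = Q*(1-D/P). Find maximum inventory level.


D/P = 0.3186
1 - D/P = 0.6814
I_max = 2548.0610 * 0.6814 = 1736.3614

1736.3614 units


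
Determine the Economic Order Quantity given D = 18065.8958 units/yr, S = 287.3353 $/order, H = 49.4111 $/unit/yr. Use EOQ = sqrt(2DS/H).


2*D*S = 2 * 18065.8958 * 287.3353 = 10381939.1789
2*D*S/H = 210113.5004
EOQ = sqrt(210113.5004) = 458.3814

458.3814 units


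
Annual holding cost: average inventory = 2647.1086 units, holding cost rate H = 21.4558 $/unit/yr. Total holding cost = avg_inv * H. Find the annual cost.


Cost = 2647.1086 * 21.4558 = 56795.8327

56795.8327 $/yr


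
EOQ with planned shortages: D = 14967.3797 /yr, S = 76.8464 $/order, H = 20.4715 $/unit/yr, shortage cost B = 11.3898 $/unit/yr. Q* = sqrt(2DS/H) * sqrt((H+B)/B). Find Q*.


sqrt(2DS/H) = 335.2161
sqrt((H+B)/B) = 1.6725
Q* = 335.2161 * 1.6725 = 560.6586

560.6586 units


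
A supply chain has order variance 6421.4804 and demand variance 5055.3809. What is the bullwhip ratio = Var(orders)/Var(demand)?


BW = 6421.4804 / 5055.3809 = 1.2702

1.2702


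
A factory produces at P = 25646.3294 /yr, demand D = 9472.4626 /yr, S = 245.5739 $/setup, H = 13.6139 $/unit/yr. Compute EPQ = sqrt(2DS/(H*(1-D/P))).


1 - D/P = 1 - 0.3693 = 0.6307
H*(1-D/P) = 8.5856
2DS = 4652379.1666
EPQ = sqrt(541880.9705) = 736.1256

736.1256 units


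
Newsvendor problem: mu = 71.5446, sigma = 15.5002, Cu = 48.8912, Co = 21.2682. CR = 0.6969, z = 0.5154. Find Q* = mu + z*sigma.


CR = Cu/(Cu+Co) = 48.8912/(48.8912+21.2682) = 0.6969
z = 0.5154
Q* = 71.5446 + 0.5154 * 15.5002 = 79.5334

79.5334 units


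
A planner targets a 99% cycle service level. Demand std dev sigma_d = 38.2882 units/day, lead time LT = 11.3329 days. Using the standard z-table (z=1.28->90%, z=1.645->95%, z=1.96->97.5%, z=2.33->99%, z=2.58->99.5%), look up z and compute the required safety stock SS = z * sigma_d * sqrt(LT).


From the table, SL = 99% corresponds to z = 2.33
sqrt(LT) = sqrt(11.3329) = 3.3664
SS = 2.33 * 38.2882 * 3.3664 = 300.3249

300.3249 units


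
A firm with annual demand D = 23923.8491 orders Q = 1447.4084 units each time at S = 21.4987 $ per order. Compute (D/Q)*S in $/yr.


Number of orders = D/Q = 16.5287
Cost = 16.5287 * 21.4987 = 355.3466

355.3466 $/yr


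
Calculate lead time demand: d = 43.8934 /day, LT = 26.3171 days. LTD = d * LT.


LTD = 43.8934 * 26.3171 = 1155.1470

1155.1470 units


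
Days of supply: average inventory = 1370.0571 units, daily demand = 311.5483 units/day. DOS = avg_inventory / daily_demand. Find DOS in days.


DOS = 1370.0571 / 311.5483 = 4.3976

4.3976 days


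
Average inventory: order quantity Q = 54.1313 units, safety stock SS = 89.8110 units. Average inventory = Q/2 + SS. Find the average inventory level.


Q/2 = 27.0657
Avg = 27.0657 + 89.8110 = 116.8767

116.8767 units


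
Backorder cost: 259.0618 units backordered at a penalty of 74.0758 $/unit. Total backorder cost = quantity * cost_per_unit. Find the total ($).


Total = 259.0618 * 74.0758 = 19190.2101

19190.2101 $


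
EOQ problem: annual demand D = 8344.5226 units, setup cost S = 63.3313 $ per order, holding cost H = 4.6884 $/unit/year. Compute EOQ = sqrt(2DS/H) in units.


2*D*S = 2 * 8344.5226 * 63.3313 = 1056938.9283
2*D*S/H = 225437.0208
EOQ = sqrt(225437.0208) = 474.8021

474.8021 units


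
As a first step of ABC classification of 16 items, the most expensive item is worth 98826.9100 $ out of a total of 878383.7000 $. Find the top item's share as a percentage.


Top item = 98826.9100
Total = 878383.7000
Percentage = 98826.9100 / 878383.7000 * 100 = 11.2510

11.2510%


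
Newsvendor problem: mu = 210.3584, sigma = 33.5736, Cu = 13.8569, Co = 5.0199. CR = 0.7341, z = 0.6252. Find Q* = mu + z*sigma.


CR = Cu/(Cu+Co) = 13.8569/(13.8569+5.0199) = 0.7341
z = 0.6252
Q* = 210.3584 + 0.6252 * 33.5736 = 231.3486

231.3486 units


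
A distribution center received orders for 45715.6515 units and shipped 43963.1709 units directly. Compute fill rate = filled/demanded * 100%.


FR = 43963.1709 / 45715.6515 * 100 = 96.1666

96.1666%


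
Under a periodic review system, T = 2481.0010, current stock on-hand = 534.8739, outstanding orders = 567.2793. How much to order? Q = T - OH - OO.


Inventory position = OH + OO = 534.8739 + 567.2793 = 1102.1532
Q = 2481.0010 - 1102.1532 = 1378.8478

1378.8478 units


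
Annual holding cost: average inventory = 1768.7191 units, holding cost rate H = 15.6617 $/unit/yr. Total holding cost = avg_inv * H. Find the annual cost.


Cost = 1768.7191 * 15.6617 = 27701.1479

27701.1479 $/yr


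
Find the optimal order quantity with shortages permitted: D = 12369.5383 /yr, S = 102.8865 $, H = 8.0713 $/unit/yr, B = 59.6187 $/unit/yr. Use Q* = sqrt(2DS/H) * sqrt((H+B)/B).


sqrt(2DS/H) = 561.5639
sqrt((H+B)/B) = 1.0655
Q* = 561.5639 * 1.0655 = 598.3705

598.3705 units


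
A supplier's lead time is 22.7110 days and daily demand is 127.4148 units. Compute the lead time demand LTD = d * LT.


LTD = 127.4148 * 22.7110 = 2893.7175

2893.7175 units


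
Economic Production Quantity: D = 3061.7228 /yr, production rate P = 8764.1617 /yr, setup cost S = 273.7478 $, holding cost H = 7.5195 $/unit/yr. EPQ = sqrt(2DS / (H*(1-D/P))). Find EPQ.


1 - D/P = 1 - 0.3493 = 0.6507
H*(1-D/P) = 4.8926
2DS = 1676279.7614
EPQ = sqrt(342615.7149) = 585.3338

585.3338 units


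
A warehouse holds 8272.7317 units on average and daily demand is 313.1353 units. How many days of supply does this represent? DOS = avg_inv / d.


DOS = 8272.7317 / 313.1353 = 26.4190

26.4190 days


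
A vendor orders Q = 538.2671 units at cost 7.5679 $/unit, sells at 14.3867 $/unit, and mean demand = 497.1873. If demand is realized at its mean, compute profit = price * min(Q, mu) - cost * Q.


Sales at mu = min(538.2671, 497.1873) = 497.1873
Revenue = 14.3867 * 497.1873 = 7152.8845
Total cost = 7.5679 * 538.2671 = 4073.5516
Profit = 7152.8845 - 4073.5516 = 3079.3329

3079.3329 $


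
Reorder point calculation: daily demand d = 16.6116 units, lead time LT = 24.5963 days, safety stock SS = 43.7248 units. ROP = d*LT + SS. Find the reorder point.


d*LT = 16.6116 * 24.5963 = 408.5839
ROP = 408.5839 + 43.7248 = 452.3087

452.3087 units


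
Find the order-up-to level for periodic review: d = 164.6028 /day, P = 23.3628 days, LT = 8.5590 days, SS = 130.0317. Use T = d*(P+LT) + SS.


P + LT = 31.9218
d*(P+LT) = 164.6028 * 31.9218 = 5254.4177
T = 5254.4177 + 130.0317 = 5384.4494

5384.4494 units


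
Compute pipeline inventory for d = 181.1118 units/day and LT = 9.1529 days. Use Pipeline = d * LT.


Pipeline = 181.1118 * 9.1529 = 1657.6982

1657.6982 units


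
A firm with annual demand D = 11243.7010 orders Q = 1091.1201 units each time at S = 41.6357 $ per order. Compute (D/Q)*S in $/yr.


Number of orders = D/Q = 10.3047
Cost = 10.3047 * 41.6357 = 429.0448

429.0448 $/yr


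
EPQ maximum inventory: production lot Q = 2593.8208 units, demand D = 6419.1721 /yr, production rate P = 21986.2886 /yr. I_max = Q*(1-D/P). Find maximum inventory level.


D/P = 0.2920
1 - D/P = 0.7080
I_max = 2593.8208 * 0.7080 = 1836.5224

1836.5224 units


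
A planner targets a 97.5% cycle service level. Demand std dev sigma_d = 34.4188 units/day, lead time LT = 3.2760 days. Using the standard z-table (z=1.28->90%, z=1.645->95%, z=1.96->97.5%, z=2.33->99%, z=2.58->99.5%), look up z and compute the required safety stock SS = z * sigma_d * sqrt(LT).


From the table, SL = 97.5% corresponds to z = 1.96
sqrt(LT) = sqrt(3.2760) = 1.8100
SS = 1.96 * 34.4188 * 1.8100 = 122.1023

122.1023 units


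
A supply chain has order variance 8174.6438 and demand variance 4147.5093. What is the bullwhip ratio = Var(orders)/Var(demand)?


BW = 8174.6438 / 4147.5093 = 1.9710

1.9710


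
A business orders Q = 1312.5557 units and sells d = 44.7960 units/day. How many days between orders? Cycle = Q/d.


Cycle = 1312.5557 / 44.7960 = 29.3007

29.3007 days


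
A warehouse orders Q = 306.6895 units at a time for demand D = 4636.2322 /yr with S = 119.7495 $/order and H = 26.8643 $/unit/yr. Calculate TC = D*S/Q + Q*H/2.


Ordering cost = D*S/Q = 1810.2559
Holding cost = Q*H/2 = 4119.4994
TC = 1810.2559 + 4119.4994 = 5929.7553

5929.7553 $/yr


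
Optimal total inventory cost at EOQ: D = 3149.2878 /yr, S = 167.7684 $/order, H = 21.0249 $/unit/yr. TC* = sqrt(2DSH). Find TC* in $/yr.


2*D*S*H = 22217052.8431
TC* = sqrt(22217052.8431) = 4713.4969

4713.4969 $/yr


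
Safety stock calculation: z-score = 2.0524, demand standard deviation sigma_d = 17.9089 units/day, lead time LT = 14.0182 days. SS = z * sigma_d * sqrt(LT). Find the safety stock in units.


sqrt(LT) = sqrt(14.0182) = 3.7441
SS = 2.0524 * 17.9089 * 3.7441 = 137.6186

137.6186 units


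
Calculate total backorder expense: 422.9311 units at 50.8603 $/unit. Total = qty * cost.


Total = 422.9311 * 50.8603 = 21510.4026

21510.4026 $


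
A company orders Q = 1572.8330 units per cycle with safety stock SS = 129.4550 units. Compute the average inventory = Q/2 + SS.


Q/2 = 786.4165
Avg = 786.4165 + 129.4550 = 915.8715

915.8715 units


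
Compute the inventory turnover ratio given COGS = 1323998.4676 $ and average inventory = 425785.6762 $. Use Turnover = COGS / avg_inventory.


Turnover = 1323998.4676 / 425785.6762 = 3.1095

3.1095


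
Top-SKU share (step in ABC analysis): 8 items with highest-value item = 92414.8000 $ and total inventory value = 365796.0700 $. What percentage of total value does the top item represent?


Top item = 92414.8000
Total = 365796.0700
Percentage = 92414.8000 / 365796.0700 * 100 = 25.2640

25.2640%


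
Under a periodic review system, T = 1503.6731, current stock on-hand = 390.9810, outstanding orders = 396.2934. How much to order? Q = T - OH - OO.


Inventory position = OH + OO = 390.9810 + 396.2934 = 787.2744
Q = 1503.6731 - 787.2744 = 716.3987

716.3987 units
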